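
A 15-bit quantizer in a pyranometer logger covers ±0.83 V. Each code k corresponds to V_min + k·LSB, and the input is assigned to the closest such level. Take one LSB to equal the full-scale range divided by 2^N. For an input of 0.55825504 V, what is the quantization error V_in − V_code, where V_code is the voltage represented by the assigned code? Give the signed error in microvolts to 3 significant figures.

Span: 0.83 V − (-0.83 V) = 1.66 V. LSB = 1.66 V / 2^15 ≈ 50.66 µV.
(0.55825504 − (-0.83)) / LSB = 1.38825504 × 32768/1.66 = 27403.8200. Nearest integer: k = 27404.
Reconstructed level: -0.83 + 27404 × 1.66/32768 V = 0.55826416016 V.
e = 0.55825504 − (0.55826416016) = −9.12 µV.

−9.12 µV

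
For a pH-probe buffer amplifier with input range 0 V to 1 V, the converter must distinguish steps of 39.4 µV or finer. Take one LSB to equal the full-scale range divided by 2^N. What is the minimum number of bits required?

Range is 1 V.
Need 2^N ≥ 1 V / 39.4 µV = 25380 → N_min = 15.

15 bits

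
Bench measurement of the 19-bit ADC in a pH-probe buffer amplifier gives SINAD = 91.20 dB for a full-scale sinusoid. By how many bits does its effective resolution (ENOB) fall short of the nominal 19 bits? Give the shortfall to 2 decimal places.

4.14 bits

N_eff = (91.20 − 1.76)/6.02 = 14.8571 bits.
19 − 14.8571 = 4.14 bits below nominal.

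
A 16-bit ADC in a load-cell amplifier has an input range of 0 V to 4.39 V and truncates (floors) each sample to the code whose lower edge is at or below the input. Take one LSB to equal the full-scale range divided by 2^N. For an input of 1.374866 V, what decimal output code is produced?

20524

Range is 4.39 V. LSB = 4.39 V / 2^16 ≈ 66.99 µV.
code = ⌊(V_in − V_min)/LSB⌋ = ⌊(V_in − V_min) × 2^16 / range⌋
     = ⌊(1.374866 − (0)) × 65536 / 4.39⌋ = ⌊1.374866 × 65536/4.39⌋
     = ⌊20524.651⌋ = 20524.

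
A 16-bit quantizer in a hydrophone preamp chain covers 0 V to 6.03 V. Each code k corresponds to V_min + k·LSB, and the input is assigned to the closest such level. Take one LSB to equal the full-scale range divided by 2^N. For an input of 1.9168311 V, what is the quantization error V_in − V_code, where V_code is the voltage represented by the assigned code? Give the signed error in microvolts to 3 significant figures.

Full-scale range = 6.03 V. LSB = 6.03 V / 2^16 ≈ 92.01 µV.
(1.9168311 − (0)) / LSB = 1.9168311 × 65536/6.03 = 20832.7434. Nearest integer: k = 20833.
Reconstructed level: 0 + 20833 × 6.03/65536 V = 1.9168547058 V.
V_in − V_code = 1.9168311 − (1.9168547058) = −23.6 µV.

−23.6 µV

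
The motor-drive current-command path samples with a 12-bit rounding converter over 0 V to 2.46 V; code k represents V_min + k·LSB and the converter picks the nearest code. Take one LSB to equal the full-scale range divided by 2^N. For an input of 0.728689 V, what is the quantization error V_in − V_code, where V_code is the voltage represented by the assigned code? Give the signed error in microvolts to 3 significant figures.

Full-scale range = 2.46 V. LSB = 2.46 V / 2^12 ≈ 0.6006 mV.
(V_in − V_min)/LSB = (0.728689 − (0)) × 4096/2.46 = 1213.2968 → nearest code k = 1213.
V_code = V_min + k × range/2^12 = 0 + 1213 × 2.46/4096 = 0.7285107422 V.
V_in − V_code = 0.728689 − (0.7285107422) = +178 µV.

+178 µV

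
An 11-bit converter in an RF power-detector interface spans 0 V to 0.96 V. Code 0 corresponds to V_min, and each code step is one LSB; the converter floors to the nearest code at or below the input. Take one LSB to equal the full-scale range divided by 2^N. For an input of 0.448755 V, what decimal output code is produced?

Full-scale range = 0.96 V. LSB = 0.96 V / 2^11 ≈ 468.8 µV.
code = ⌊(V_in − V_min)/LSB⌋ = ⌊(V_in − V_min) × 2^11 / range⌋
     = ⌊(0.448755 − (0)) × 2048 / 0.96⌋ = ⌊0.448755 × 2048/0.96⌋
     = ⌊957.344⌋ = 957.

957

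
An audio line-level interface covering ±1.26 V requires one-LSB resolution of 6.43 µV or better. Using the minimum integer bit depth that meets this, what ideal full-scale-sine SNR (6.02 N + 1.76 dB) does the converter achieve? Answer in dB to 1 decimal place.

116.1 dB

The full-scale span is 1.26 − (-1.26) = 2.52 V.
Need 2^N ≥ 2.52 V / 6.43 µV = 391900 → N_min = 19.
6.02(19) + 1.76 = 116.14 dB.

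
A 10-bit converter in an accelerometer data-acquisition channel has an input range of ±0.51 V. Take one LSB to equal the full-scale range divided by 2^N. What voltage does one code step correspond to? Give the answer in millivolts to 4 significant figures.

Span: 0.51 V − (-0.51 V) = 1.02 V.
Number of codes = 2^10 = 1024.
One LSB is 1.02 V / 1024 = 0.9961 mV.

0.9961 mV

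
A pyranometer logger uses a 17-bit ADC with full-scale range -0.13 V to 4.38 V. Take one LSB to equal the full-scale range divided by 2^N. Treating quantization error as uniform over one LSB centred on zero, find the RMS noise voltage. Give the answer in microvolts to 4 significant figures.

9.933 µV

Full-scale range = 4.38 V − (-0.13 V) = 4.51 V.
One LSB is 4.51 V / 131072 = 34.4086 µV.
σ_q = LSB/√12 = 34.4086 µV/3.4641 = 9.933 µV.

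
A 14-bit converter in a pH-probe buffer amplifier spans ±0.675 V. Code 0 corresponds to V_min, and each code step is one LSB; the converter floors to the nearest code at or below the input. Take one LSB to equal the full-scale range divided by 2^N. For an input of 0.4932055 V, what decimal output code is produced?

14177

Span: 0.675 V − (-0.675 V) = 1.35 V. LSB = 1.35 V / 2^14 ≈ 82.40 µV.
V_in − V_min = 0.4932055 − (-0.675) = 1.1682055 V.
Divide by LSB: 1.1682055 × 16384/1.35 = 14177.6881.
Truncating gives code 14177.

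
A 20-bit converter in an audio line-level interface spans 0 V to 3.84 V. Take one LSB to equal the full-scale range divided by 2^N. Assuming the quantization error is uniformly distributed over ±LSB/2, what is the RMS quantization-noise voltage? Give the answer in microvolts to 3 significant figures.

1.06 µV

Range is 3.84 V.
Step size = 3.84/1048576 V = 3.6621 µV.
σ_q = LSB/√12 = 3.6621 µV/3.4641 = 1.06 µV.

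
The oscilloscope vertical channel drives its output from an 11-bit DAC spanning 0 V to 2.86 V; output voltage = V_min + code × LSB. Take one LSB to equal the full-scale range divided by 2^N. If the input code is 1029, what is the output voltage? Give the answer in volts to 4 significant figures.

1.437 V

Span = 2.86 V. LSB = 2.86 V / 2^11.
Output = V_min + (1029/2048) × range = 0 + 0.502441 × 2.86 V
      = 0 V + 1.43698 V = 1.43698 V.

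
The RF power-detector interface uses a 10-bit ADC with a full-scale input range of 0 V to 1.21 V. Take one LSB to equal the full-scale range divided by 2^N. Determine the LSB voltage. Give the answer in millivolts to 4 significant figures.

1.182 mV

Full-scale range = 1.21 V.
There are 2^10 = 1024 steps.
Step size = 1.21/1024 V = 1.182 mV.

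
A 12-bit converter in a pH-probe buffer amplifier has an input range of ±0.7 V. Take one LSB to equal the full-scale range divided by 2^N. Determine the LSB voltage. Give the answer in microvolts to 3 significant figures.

Span: 0.7 V − (-0.7 V) = 1.4 V.
Number of codes = 2^12 = 4096.
LSB = 1.4 V / 2^12 = 342 µV.

342 µV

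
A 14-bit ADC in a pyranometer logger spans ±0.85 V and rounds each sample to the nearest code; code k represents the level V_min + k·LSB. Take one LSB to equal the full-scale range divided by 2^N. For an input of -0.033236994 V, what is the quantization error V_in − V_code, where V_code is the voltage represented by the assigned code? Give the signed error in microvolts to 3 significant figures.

−33.9 µV

The full-scale span is 0.85 − (-0.85) = 1.7 V. LSB = 1.7 V / 2^14 ≈ 103.8 µV.
Position in LSBs: (-0.033236994 − (-0.85)) × 16384/1.7 = 7871.6736; rounding gives k = 7872.
Reconstructed level: -0.85 + 7872 × 1.7/16384 V = -0.033203125000 V.
Error = V_in − V_code = -0.033236994 − (-0.033203125000) = −33.9 µV.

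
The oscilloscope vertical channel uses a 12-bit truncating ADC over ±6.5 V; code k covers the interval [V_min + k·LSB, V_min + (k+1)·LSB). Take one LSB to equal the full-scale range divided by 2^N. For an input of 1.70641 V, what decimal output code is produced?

The full-scale span is 6.5 − (-6.5) = 13 V. LSB = 13 V / 2^12 ≈ 3.174 mV.
V_in − V_min = 1.70641 − (-6.5) = 8.20641 V.
Divide by LSB: 8.20641 × 4096/13 = 2585.6504.
Truncating gives code 2585.

2585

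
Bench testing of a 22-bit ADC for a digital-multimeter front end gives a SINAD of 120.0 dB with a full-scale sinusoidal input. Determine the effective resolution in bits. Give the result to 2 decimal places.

19.64 bits

ENOB = (120.0 − 1.76)/6.02 = 19.6412 bits.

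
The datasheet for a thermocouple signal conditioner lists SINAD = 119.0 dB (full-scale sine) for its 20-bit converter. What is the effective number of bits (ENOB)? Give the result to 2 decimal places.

19.48 bits

ENOB = (119.0 − 1.76)/6.02 = 19.4751 bits.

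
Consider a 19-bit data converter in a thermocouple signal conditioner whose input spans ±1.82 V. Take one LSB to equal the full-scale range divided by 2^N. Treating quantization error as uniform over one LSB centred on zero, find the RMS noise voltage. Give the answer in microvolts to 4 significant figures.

2.004 µV

Span: 1.82 V − (-1.82 V) = 3.64 V.
LSB = 3.64 V / 2^19 = 6.94275 µV.
σ_q = LSB/√12 = 6.94275 µV/3.4641 = 2.004 µV.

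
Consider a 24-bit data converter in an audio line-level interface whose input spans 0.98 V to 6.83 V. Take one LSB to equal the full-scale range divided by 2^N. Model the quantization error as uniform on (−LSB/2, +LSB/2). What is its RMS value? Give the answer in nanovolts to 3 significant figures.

101 nV

Range = 6.83 − (0.98) = 5.85 V.
One LSB is 5.85 V / 16777216 = 348.69 nV.
RMS of a uniform error over width LSB is LSB/√12 = 101 nV.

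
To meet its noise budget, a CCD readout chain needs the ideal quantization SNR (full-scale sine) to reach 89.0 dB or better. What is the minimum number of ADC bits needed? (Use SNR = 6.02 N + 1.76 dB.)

15 bits

Required N = ⌈(89.0 − 1.76)/6.02⌉ = ⌈14.492⌉ = 15.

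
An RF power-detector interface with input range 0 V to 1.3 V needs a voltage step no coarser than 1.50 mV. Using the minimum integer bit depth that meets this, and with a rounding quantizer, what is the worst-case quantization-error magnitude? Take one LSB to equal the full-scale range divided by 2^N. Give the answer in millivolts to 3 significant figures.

0.635 mV

Range is 1.3 V.
Required number of levels: 1.3/1.50 mV = 866.67; smallest N with 2^N ≥ that is 10.
Step size = 1.3/1024 V = 1.2695 mV.
|e|_max = LSB/2 = 0.635 mV.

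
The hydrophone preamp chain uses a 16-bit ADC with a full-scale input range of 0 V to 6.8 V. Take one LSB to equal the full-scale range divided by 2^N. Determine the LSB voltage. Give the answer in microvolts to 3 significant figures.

104 µV

Span = 6.8 V.
2^16 = 65536 levels.
LSB = 6.8 V / 2^16 = 104 µV.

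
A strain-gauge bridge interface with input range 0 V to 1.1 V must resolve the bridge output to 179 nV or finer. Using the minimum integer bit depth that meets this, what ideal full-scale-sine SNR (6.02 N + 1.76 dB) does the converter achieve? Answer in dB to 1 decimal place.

V_FS = 1.1 V.
1.1 V / 179 nV = 6.145e6. Since 2^22 = 4194304 and 2^23 = 8388608, N = 23.
Ideal SNR at N = 23: 6.02·23 + 1.76 = 140.2 dB.

140.2 dB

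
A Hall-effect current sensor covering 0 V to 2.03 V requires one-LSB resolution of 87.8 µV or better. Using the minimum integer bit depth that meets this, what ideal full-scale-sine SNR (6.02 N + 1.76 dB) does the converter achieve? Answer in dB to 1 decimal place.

Span = 2.03 V.
Required number of levels: 2.03/87.8 µV = 23121; smallest N with 2^N ≥ that is 15.
Ideal SNR at N = 15: 6.02·15 + 1.76 = 92.1 dB.

92.1 dB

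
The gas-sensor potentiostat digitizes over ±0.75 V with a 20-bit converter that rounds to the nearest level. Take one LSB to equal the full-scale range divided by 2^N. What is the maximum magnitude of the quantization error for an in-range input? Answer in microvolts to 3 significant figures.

The full-scale span is 0.75 − (-0.75) = 1.5 V.
One LSB is 1.5 V / 1048576 = 1.4305 µV.
Worst-case error for round-to-nearest is half an LSB: 0.715 µV.

0.715 µV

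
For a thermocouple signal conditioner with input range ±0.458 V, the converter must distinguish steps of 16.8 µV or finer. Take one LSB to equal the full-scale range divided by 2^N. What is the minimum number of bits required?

16 bits

Span: 0.458 V − (-0.458 V) = 0.916 V.
0.916 V / 16.8 µV = 54520. Since 2^15 = 32768 and 2^16 = 65536, N = 16.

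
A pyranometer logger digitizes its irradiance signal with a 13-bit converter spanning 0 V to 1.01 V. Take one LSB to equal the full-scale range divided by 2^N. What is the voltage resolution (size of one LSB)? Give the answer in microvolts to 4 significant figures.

123.3 µV

V_FS = 1.01 V.
There are 2^13 = 8192 steps.
LSB = 1.01 V ÷ 2^13 = 1.01/8192 V = 123.3 µV.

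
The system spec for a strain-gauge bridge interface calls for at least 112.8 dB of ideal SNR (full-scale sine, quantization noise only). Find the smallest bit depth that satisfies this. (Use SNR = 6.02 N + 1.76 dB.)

Required N = ⌈(112.8 − 1.76)/6.02⌉ = ⌈18.445⌉ = 19.

19 bits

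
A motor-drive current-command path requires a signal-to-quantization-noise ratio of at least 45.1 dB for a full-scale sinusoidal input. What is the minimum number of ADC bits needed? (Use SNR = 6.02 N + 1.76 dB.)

Required N = ⌈(45.1 − 1.76)/6.02⌉ = ⌈7.199⌉ = 8.

8 bits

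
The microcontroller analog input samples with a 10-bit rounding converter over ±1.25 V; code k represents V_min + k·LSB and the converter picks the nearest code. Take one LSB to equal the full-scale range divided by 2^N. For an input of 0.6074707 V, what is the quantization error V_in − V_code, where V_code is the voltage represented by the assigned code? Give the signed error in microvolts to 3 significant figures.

−439 µV

Range = 1.25 − (-1.25) = 2.5 V. LSB = 2.5 V / 2^10 ≈ 2.441 mV.
(V_in − V_min)/LSB = (0.6074707 − (-1.25)) × 1024/2.5 = 760.8200 → nearest code k = 761.
Reconstructed level: -1.25 + 761 × 2.5/1024 V = 0.6079101563 V.
V_in − V_code = 0.6074707 − (0.6079101563) = −439 µV.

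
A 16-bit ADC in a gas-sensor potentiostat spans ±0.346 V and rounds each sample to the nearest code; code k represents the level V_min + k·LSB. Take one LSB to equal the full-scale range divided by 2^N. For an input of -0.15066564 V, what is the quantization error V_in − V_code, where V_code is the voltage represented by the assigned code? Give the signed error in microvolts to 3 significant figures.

+1.90 µV

Full-scale range = 0.346 V − (-0.346 V) = 0.692 V. LSB = 0.692 V / 2^16 ≈ 10.56 µV.
(V_in − V_min)/LSB = (-0.15066564 − (-0.346)) × 65536/0.692 = 18499.1801 → nearest code k = 18499.
V_code = V_min + k × range/2^16 = -0.346 + 18499 × 0.692/65536 = -0.15066754150 V.
e = -0.15066564 − (-0.15066754150) = +1.90 µV.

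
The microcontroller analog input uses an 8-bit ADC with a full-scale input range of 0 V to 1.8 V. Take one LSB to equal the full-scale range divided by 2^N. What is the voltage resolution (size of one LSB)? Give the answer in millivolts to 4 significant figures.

Span = 1.8 V.
2^8 = 256 levels.
LSB = 1.8 V ÷ 2^8 = 1.8/256 V = 7.031 mV.

7.031 mV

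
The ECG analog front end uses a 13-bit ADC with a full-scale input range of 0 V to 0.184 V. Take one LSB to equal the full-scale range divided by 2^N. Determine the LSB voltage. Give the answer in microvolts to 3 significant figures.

22.5 µV

Full-scale range = 0.184 V.
There are 2^13 = 8192 steps.
One LSB is 0.184 V / 8192 = 22.5 µV.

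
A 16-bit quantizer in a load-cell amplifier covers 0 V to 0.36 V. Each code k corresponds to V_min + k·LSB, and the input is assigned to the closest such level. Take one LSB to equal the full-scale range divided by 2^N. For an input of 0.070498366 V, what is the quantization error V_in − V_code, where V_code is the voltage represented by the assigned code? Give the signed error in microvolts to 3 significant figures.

−0.902 µV

Full-scale range = 0.36 V. LSB = 0.36 V / 2^16 ≈ 5.493 µV.
Position in LSBs: (0.070498366 − (0)) × 65536/0.36 = 12833.8359; rounding gives k = 12834.
V_code = V_min + k × range/2^16 = 0 + 12834 × 0.36/65536 = 0.070499267578 V.
V_in − V_code = 0.070498366 − (0.070499267578) = −0.902 µV.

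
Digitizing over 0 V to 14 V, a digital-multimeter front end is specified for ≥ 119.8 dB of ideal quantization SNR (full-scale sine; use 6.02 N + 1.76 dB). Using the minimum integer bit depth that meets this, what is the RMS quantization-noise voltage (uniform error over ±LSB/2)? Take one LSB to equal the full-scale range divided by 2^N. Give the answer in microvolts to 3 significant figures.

V_FS = 14 V.
Solving 6.02 N ≥ 119.8 − 1.76: N ≥ 19.608. Round up → N = 20.
Step size = 14/1048576 V = 13.351 µV.
σ_q = LSB/√12 = 13.351 µV/3.4641 = 3.85 µV.

3.85 µV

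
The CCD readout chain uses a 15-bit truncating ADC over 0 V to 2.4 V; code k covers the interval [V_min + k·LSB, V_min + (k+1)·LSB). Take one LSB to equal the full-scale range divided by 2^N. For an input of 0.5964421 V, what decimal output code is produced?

Range is 2.4 V. LSB = 2.4 V / 2^15 ≈ 73.24 µV.
(V_in − V_min) × 2^15/range = (0.5964421 − (0)) × 32768/2.4 = 8143.423.
Floor → code = 8143.

8143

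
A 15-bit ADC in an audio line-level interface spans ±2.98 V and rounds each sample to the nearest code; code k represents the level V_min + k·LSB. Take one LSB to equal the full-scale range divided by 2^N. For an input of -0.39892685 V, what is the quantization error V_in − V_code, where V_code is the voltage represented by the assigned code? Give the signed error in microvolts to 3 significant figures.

The full-scale span is 2.98 − (-2.98) = 5.96 V. LSB = 5.96 V / 2^15 ≈ 181.9 µV.
(-0.39892685 − (-2.98)) / LSB = 2.58107315 × 32768/5.96 = 14190.7055. Nearest integer: k = 14191.
Reconstructed level: -2.98 + 14191 × 5.96/32768 V = -0.39887329102 V.
Error = V_in − V_code = -0.39892685 − (-0.39887329102) = −53.6 µV.

−53.6 µV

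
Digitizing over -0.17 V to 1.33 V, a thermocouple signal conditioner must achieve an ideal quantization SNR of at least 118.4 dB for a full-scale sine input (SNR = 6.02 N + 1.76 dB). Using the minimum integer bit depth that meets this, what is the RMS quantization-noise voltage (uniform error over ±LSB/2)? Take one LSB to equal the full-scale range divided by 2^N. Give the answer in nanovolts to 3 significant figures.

The full-scale span is 1.33 − (-0.17) = 1.5 V.
Solving 6.02 N ≥ 118.4 − 1.76: N ≥ 19.375. Round up → N = 20.
LSB = 1.5 V ÷ 2^20 = 1.5/1048576 V = 1.4305 µV.
V_rms = LSB/√12 = 413 nV.

413 nV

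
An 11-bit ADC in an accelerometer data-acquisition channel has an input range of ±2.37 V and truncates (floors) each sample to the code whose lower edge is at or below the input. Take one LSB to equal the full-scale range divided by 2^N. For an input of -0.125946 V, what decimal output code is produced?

969

Range = 2.37 − (-2.37) = 4.74 V. LSB = 4.74 V / 2^11 ≈ 2.314 mV.
(V_in − V_min) × 2^11/range = (-0.125946 − (-2.37)) × 2048/4.74 = 969.583.
Floor → code = 969.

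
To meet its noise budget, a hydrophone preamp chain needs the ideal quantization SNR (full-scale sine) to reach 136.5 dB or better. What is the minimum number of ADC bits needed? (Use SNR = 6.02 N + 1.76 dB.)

6.02 N + 1.76 ≥ 136.5 gives N ≥ 22.382, so the minimum integer is 23.

23 bits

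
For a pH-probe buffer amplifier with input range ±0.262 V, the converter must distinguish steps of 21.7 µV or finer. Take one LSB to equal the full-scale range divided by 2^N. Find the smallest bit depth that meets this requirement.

15 bits

Span: 0.262 V − (-0.262 V) = 0.524 V.
0.524 V / 21.7 µV = 24150. Since 2^14 = 16384 and 2^15 = 32768, N = 15.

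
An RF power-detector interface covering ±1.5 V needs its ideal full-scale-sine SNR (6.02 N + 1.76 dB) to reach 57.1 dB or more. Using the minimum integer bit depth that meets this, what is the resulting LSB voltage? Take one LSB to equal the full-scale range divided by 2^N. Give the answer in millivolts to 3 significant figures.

Full-scale range = 1.5 V − (-1.5 V) = 3 V.
N ≥ (57.1 − 1.76)/6.02 = 9.193 → N_min = 10.
LSB = 3 V ÷ 2^10 = 3/1024 V = 2.93 mV.

2.93 mV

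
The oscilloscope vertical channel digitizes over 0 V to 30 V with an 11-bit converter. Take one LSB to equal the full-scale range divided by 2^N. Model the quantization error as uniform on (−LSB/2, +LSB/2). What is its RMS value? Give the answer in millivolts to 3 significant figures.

Range is 30 V.
One LSB is 30 V / 2048 = 14.648 mV.
For a uniform distribution on [−LSB/2, +LSB/2], V_rms = LSB/√12 = 14.648 mV/3.4641 = 4.23 mV.

4.23 mV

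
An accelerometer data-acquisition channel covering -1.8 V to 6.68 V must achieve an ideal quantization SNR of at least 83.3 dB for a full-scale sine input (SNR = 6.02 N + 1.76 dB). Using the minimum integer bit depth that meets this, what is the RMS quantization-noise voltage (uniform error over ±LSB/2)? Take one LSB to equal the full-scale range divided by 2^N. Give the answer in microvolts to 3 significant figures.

The full-scale span is 6.68 − (-1.8) = 8.48 V.
Required N = ⌈(83.3 − 1.76)/6.02⌉ = ⌈13.545⌉ = 14.
LSB = 8.48 V ÷ 2^14 = 8.48/16384 V = 0.51758 mV.
σ_q = LSB/√12 = 0.51758 mV/3.4641 = 149 µV.

149 µV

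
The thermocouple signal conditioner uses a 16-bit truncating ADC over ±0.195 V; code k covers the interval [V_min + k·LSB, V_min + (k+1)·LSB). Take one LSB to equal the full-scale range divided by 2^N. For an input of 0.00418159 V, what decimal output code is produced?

33470

Full-scale range = 0.195 V − (-0.195 V) = 0.39 V. LSB = 0.39 V / 2^16 ≈ 5.951 µV.
V_in − V_min = 0.00418159 − (-0.195) = 0.19918159 V.
Divide by LSB: 0.19918159 × 65536/0.39 = 33470.6787.
Truncating gives code 33470.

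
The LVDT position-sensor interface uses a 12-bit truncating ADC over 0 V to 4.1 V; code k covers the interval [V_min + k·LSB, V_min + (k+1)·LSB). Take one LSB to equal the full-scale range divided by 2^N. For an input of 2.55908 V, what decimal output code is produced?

V_FS = 4.1 V. LSB = 4.1 V / 2^12 ≈ 1.001 mV.
V_in − V_min = 2.55908 − (0) = 2.55908 V.
Divide by LSB: 2.55908 × 4096/4.1 = 2556.5833.
Truncating gives code 2556.

2556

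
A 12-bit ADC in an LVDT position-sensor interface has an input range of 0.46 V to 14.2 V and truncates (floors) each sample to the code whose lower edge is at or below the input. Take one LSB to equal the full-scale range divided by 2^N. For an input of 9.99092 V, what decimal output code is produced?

The full-scale span is 14.2 − (0.46) = 13.74 V. LSB = 13.74 V / 2^12 ≈ 3.354 mV.
V_in − V_min = 9.99092 − (0.46) = 9.53092 V.
Divide by LSB: 9.53092 × 4096/13.74 = 2841.2408.
Truncating gives code 2841.

2841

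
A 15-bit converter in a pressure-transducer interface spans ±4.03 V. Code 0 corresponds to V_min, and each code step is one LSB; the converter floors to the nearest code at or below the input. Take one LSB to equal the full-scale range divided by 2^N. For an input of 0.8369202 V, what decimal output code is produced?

19786

The full-scale span is 4.03 − (-4.03) = 8.06 V. LSB = 8.06 V / 2^15 ≈ 246.0 µV.
code = ⌊(V_in − V_min)/LSB⌋ = ⌊(V_in − V_min) × 2^15 / range⌋
     = ⌊(0.8369202 − (-4.03)) × 32768 / 8.06⌋ = ⌊4.8669202 × 32768/8.06⌋
     = ⌊19786.506⌋ = 19786.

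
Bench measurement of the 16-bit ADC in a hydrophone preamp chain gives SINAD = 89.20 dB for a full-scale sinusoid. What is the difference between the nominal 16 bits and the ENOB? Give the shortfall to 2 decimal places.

N_eff = (89.20 − 1.76)/6.02 = 14.5249 bits.
Lost resolution: 16 − 14.5249 = 1.4751 bits.

1.48 bits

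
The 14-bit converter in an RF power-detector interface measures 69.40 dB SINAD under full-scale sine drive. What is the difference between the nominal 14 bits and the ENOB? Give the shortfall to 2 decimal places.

ENOB = (SINAD − 1.76)/6.02 = (69.40 − 1.76)/6.02 = 11.2359 bits.
14 − 11.2359 = 2.76 bits below nominal.

2.76 bits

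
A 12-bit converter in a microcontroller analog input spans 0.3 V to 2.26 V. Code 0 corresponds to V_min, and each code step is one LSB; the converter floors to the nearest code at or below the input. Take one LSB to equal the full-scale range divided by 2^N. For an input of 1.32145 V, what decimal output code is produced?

2134

The full-scale span is 2.26 − (0.3) = 1.96 V. LSB = 1.96 V / 2^12 ≈ 478.5 µV.
V_in − V_min = 1.32145 − (0.3) = 1.02145 V.
Divide by LSB: 1.02145 × 4096/1.96 = 2134.6220.
Truncating gives code 2134.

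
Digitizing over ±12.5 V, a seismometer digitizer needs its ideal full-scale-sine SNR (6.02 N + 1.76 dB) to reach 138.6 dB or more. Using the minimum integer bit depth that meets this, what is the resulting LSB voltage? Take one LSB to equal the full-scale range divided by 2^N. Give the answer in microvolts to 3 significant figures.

2.98 µV

Range = 12.5 − (-12.5) = 25 V.
6.02 N + 1.76 ≥ 138.6 gives N ≥ 22.731, so the minimum integer is 23.
Step size = 25/8388608 V = 2.98 µV.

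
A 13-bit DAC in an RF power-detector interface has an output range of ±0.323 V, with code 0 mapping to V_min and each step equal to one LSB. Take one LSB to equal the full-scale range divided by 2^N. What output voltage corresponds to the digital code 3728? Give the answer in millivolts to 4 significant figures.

Span: 0.323 V − (-0.323 V) = 0.646 V. LSB = 0.646 V / 2^13.
V_out = V_min + code × LSB = -0.323 V + 3728 × 0.646 V / 8192
      = -0.323 V + 0.293980 V = -0.0290195 V.

-29.02 mV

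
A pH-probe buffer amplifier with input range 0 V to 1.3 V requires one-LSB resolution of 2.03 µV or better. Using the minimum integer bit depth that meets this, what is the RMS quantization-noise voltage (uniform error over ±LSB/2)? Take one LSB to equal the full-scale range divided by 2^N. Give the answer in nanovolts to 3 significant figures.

Full-scale range = 1.3 V.
Levels needed ≥ 1.3/2.03 µV = 640400. 2^20 = 1048576 suffices, so N_min = 20.
LSB = 1.3 V / 2^20 = 1.2398 µV.
V_rms = LSB/√12 = 358 nV.

358 nV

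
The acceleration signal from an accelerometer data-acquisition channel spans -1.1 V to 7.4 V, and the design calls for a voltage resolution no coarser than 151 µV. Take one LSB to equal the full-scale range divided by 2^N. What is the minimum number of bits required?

Range = 7.4 − (-1.1) = 8.5 V.
Levels needed ≥ 8.5/151 µV = 56290. 2^16 = 65536 suffices, so N_min = 16.

16 bits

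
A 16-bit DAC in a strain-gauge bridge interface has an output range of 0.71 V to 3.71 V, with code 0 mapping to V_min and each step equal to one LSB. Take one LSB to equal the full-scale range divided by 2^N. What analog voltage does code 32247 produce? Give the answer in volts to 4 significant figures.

Range = 3.71 − (0.71) = 3 V. LSB = 3 V / 2^16.
V_out = V_min + code × LSB = 0.71 V + 32247 × 3 V / 65536
      = 0.71 + 1.47615 = 2.18615 V.

2.186 V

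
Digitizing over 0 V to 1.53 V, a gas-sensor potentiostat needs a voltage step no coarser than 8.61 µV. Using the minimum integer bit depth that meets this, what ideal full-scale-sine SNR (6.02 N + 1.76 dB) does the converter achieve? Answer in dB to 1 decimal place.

110.1 dB

Range is 1.53 V.
Levels needed ≥ 1.53/8.61 µV = 177700. 2^18 = 262144 suffices, so N_min = 18.
Ideal SNR at N = 18: 6.02·18 + 1.76 = 110.1 dB.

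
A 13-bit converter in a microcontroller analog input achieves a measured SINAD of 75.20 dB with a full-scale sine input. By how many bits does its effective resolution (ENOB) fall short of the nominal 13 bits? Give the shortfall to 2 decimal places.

0.80 bits

Effective bits = (75.20 − 1.76)/6.02 = 12.1993.
Shortfall = 13 − 12.1993 = 0.8007 bits.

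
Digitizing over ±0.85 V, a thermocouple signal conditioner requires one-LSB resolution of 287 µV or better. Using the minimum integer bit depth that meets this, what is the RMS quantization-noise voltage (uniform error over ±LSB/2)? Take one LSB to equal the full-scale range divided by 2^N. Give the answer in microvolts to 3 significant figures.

59.9 µV

Range = 0.85 − (-0.85) = 1.7 V.
1.7 V / 287 µV = 5923. Since 2^12 = 4096 and 2^13 = 8192, N = 13.
Step size = 1.7/8192 V = 207.52 µV.
RMS noise = LSB/√12 = 59.9 µV.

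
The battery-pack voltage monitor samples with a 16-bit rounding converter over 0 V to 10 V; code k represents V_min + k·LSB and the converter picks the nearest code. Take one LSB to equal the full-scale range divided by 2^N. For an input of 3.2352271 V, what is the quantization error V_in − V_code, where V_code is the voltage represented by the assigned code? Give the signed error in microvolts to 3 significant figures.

+58.6 µV

V_FS = 10 V. LSB = 10 V / 2^16 ≈ 152.6 µV.
Position in LSBs: (3.2352271 − (0)) × 65536/10 = 21202.3843; rounding gives k = 21202.
V_code = 0 + (21202/65536) × 10 = 3.2351684570 V.
Error = V_in − V_code = 3.2352271 − (3.2351684570) = +58.6 µV.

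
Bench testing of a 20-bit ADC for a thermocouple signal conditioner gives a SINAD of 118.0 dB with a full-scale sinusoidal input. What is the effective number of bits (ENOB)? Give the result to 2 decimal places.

ENOB = (SINAD − 1.76) / 6.02 = (118.0 − 1.76) / 6.02 = 116.24 / 6.02 = 19.3090.

19.31 bits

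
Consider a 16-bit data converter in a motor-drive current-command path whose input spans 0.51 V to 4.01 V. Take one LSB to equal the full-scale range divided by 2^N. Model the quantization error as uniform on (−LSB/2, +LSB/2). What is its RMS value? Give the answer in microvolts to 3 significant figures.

Span: 4.01 V − (0.51 V) = 3.5 V.
LSB = 3.5 V / 2^16 = 53.406 µV.
For a uniform distribution on [−LSB/2, +LSB/2], V_rms = LSB/√12 = 53.406 µV/3.4641 = 15.4 µV.

15.4 µV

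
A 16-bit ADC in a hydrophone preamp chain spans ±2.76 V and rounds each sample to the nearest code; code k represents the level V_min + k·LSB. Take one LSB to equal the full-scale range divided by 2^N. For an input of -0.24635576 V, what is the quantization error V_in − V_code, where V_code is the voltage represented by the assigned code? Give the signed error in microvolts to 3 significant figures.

Span: 2.76 V − (-2.76 V) = 5.52 V. LSB = 5.52 V / 2^16 ≈ 84.23 µV.
(-0.24635576 − (-2.76)) / LSB = 2.51364424 × 65536/5.52 = 29843.1502. Nearest integer: k = 29843.
V_code = -2.76 + (29843/65536) × 5.52 = -0.24636840820 V.
V_in − V_code = -0.24635576 − (-0.24636840820) = +12.6 µV.

+12.6 µV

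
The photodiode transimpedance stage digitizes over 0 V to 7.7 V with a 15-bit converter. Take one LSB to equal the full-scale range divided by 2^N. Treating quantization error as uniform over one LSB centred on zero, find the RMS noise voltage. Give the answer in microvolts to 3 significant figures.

67.8 µV

Full-scale range = 7.7 V.
One LSB is 7.7 V / 32768 = 234.99 µV.
For a uniform distribution on [−LSB/2, +LSB/2], V_rms = LSB/√12 = 234.99 µV/3.4641 = 67.8 µV.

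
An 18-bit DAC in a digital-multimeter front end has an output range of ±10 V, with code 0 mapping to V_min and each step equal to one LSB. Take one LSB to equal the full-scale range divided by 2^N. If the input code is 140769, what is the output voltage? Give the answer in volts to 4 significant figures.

0.7398 V

Full-scale range = 10 V − (-10 V) = 20 V. LSB = 20 V / 2^18.
V_out = -10 + 140769 × (20/262144) V
      = -10 V + 10.7398 V = 0.739822 V.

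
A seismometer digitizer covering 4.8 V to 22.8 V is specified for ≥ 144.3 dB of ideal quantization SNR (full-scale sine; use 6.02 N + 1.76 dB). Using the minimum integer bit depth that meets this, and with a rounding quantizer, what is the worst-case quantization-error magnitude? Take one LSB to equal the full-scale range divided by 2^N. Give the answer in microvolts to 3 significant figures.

Full-scale range = 22.8 V − (4.8 V) = 18 V.
N ≥ (144.3 − 1.76)/6.02 = 23.678 → N_min = 24.
Step size = 18/16777216 V = 1.0729 µV.
Max error for round-to-nearest is LSB/2 = 0.536 µV.

0.536 µV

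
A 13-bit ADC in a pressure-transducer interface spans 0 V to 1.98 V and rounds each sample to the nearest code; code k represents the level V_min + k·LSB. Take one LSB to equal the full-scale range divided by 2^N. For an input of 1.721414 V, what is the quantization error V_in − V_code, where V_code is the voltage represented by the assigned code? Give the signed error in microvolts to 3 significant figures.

+32.2 µV

V_FS = 1.98 V. LSB = 1.98 V / 2^13 ≈ 241.7 µV.
(V_in − V_min)/LSB = (1.721414 − (0)) × 8192/1.98 = 7122.1331 → nearest code k = 7122.
V_code = V_min + k × range/2^13 = 0 + 7122 × 1.98/8192 = 1.721381836 V.
e = 1.721414 − (1.721381836) = +32.2 µV.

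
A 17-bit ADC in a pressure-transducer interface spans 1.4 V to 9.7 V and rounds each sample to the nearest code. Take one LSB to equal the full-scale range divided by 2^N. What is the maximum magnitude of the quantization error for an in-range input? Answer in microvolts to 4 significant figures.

31.66 µV

The full-scale span is 9.7 − (1.4) = 8.3 V.
Step size = 8.3/131072 V = 63.3240 µV.
|e|_max = LSB/2 = 31.66 µV.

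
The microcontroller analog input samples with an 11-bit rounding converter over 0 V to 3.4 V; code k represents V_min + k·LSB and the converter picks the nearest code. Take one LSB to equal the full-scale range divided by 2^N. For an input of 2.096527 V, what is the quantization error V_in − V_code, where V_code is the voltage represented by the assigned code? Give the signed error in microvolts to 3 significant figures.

Span = 3.4 V. LSB = 3.4 V / 2^11 ≈ 1.660 mV.
(V_in − V_min)/LSB = (2.096527 − (0)) × 2048/3.4 = 1262.8492 → nearest code k = 1263.
Reconstructed level: 0 + 1263 × 3.4/2048 V = 2.096777344 V.
e = 2.096527 − (2.096777344) = −250 µV.

−250 µV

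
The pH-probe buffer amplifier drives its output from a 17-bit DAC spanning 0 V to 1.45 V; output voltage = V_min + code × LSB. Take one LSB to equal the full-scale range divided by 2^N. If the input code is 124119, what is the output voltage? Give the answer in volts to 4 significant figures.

1.373 V

Span = 1.45 V. LSB = 1.45 V / 2^17.
V_out = V_min + code × LSB = 0 V + 124119 × 1.45 V / 131072
      = 0 V + 1.37308 V = 1.37308 V.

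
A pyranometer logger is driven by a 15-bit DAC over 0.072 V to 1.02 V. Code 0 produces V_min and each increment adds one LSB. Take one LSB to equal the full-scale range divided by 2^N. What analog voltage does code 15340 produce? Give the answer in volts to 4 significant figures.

0.5158 V

Full-scale range = 1.02 V − (0.072 V) = 0.948 V. LSB = 0.948 V / 2^15.
V_out = V_min + code × LSB = 0.072 V + 15340 × 0.948 V / 32768
      = 0.072 + 0.443796 = 0.515796 V.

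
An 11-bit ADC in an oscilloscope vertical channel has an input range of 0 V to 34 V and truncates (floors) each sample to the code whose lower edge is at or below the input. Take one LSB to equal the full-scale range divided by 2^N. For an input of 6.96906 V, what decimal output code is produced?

Range is 34 V. LSB = 34 V / 2^11 ≈ 16.60 mV.
V_in − V_min = 6.96906 − (0) = 6.96906 V.
Divide by LSB: 6.96906 × 2048/34 = 419.7834.
Truncating gives code 419.

419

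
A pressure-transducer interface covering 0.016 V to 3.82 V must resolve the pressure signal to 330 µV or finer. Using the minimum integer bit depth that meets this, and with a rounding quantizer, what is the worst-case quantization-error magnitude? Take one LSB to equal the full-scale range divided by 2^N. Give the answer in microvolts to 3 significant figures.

116 µV

Full-scale range = 3.82 V − (0.016 V) = 3.804 V.
Need 2^N ≥ 3.804 V / 330 µV = 11530 → N_min = 14.
LSB = 3.804 V ÷ 2^14 = 3.804/16384 V = 232.18 µV.
|e|_max = LSB/2 = 116 µV.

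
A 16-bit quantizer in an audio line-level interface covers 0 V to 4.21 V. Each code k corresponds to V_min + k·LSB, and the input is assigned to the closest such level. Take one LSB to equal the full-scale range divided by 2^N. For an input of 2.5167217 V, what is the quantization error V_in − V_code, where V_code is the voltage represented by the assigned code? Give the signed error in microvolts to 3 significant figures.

+10.7 µV

Range is 4.21 V. LSB = 4.21 V / 2^16 ≈ 64.24 µV.
(V_in − V_min)/LSB = (2.5167217 − (0)) × 65536/4.21 = 39177.1671 → nearest code k = 39177.
Reconstructed level: 0 + 39177 × 4.21/65536 V = 2.5167109680 V.
Error = V_in − V_code = 2.5167217 − (2.5167109680) = +10.7 µV.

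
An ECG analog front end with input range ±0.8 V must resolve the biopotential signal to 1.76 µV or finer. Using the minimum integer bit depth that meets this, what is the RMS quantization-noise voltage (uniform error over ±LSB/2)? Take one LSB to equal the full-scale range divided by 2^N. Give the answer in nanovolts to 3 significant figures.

The full-scale span is 0.8 − (-0.8) = 1.6 V.
Levels needed ≥ 1.6/1.76 µV = 909100. 2^20 = 1048576 suffices, so N_min = 20.
LSB = 1.6 V / 2^20 = 1.5259 µV.
V_rms = LSB/√12 = 440 nV.

440 nV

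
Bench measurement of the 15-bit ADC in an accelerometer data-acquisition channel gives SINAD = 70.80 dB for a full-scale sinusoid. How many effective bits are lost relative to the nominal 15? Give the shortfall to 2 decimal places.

Effective bits = (70.80 − 1.76)/6.02 = 11.4684.
Shortfall = 15 − 11.4684 = 3.5316 bits.

3.53 bits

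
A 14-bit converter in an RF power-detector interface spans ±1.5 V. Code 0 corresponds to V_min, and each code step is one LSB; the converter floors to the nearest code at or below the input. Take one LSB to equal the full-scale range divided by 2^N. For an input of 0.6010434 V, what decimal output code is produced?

The full-scale span is 1.5 − (-1.5) = 3 V. LSB = 3 V / 2^14 ≈ 183.1 µV.
V_in − V_min = 0.6010434 − (-1.5) = 2.1010434 V.
Divide by LSB: 2.1010434 × 16384/3 = 11474.4984.
Truncating gives code 11474.

11474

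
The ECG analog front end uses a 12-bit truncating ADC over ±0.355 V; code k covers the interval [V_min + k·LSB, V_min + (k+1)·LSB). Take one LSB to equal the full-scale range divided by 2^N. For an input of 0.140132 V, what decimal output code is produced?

2856

Full-scale range = 0.355 V − (-0.355 V) = 0.71 V. LSB = 0.71 V / 2^12 ≈ 173.3 µV.
code = ⌊(V_in − V_min)/LSB⌋ = ⌊(V_in − V_min) × 2^12 / range⌋
     = ⌊(0.140132 − (-0.355)) × 4096 / 0.71⌋ = ⌊0.495132 × 4096/0.71⌋
     = ⌊2856.423⌋ = 2856.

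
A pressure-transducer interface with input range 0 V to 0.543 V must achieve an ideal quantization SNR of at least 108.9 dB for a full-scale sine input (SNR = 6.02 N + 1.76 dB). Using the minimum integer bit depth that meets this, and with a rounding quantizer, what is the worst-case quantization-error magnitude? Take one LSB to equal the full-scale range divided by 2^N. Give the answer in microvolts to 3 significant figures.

1.04 µV

Span = 0.543 V.
6.02 N + 1.76 ≥ 108.9 gives N ≥ 17.797, so the minimum integer is 18.
LSB = 0.543 V / 2^18 = 2.0714 µV.
Max error for round-to-nearest is LSB/2 = 1.04 µV.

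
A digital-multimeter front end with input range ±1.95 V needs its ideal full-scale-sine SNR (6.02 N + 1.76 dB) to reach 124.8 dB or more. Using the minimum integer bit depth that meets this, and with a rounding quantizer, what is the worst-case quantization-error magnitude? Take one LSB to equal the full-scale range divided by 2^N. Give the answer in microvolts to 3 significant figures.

0.930 µV

Range = 1.95 − (-1.95) = 3.9 V.
N ≥ (124.8 − 1.76)/6.02 = 20.439 → N_min = 21.
One LSB is 3.9 V / 2097152 = 1.8597 µV.
|e|_max = LSB/2 = 0.930 µV.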